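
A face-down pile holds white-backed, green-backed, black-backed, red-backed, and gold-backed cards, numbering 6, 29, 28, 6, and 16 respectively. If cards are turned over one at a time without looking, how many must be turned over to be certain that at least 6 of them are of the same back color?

26

The worst case takes 5 cards of each back color without reaching 6 of any: 5 × 5 = 25.
The next card must bring some back color to 6, so 25 + 1 = 26.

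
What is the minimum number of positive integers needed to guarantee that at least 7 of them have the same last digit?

There are 10 possible last digits acting as pigeonholes.
With 10 × 6 = 60 positive integers we could place exactly 6 in each, with no class reaching 7.
One more forces some class to hold 7, so 60 + 1 = 61.

61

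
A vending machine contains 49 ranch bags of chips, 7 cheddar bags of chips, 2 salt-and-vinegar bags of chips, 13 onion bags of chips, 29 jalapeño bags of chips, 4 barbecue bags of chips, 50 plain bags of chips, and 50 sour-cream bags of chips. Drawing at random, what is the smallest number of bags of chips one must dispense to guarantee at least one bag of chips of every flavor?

203

The hardest flavor to obtain is salt-and-vinegar: we could draw every other bag of chips first — 204 − 2 = 202 bags of chips — without a single salt-and-vinegar one.
The next draw must be salt-and-vinegar, so 202 + 1 = 203.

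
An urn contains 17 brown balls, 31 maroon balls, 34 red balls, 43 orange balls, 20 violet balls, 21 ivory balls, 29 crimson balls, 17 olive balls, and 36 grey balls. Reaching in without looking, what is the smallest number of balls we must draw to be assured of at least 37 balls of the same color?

242

In the worst case we take at most 36 of each color, but all 17 brown, all 31 maroon, all 34 red, all 20 violet, all 21 ivory, all 29 crimson, and all 17 olive (fewer than 36), giving 17 + 31 + 34 + 36 + 20 + 21 + 29 + 17 + 36 = 241.
One more ball then forces some color to 37, so 241 + 1 = 242.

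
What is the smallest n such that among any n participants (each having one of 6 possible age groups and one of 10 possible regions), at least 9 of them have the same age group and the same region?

There are 6 × 10 = 60 (age group, region) combinations acting as pigeonholes.
With 60 × 8 = 480 participants we could place exactly 8 in each, with no (age group, region) pair reaching 9.
One more forces some (age group, region) pair to hold 9, so 480 + 1 = 481.

481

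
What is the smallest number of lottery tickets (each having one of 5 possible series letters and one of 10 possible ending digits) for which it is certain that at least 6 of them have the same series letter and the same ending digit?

There are 5 × 10 = 50 (series letter, ending digit) combinations acting as pigeonholes.
With 50 × 5 = 250 lottery tickets we could place exactly 5 in each, with no (series letter, ending digit) pair reaching 6.
One more forces some (series letter, ending digit) pair to hold 6, so 250 + 1 = 251.

251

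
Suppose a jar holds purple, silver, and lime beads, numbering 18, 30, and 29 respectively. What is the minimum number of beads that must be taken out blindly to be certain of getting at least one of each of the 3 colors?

The hardest color to obtain is purple: we could draw every other bead first — 77 − 18 = 59 beads — without a single purple one.
The next draw must be purple, so 59 + 1 = 60.

60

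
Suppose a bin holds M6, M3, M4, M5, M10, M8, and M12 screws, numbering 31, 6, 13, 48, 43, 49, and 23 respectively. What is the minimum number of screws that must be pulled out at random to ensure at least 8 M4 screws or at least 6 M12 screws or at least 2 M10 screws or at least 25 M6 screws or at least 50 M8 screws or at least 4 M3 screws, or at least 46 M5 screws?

The worst case stops just short of every target: 24 M6, 3 M3, 7 M4, 45 M5, 1 M10, 49 M8, 5 M12 — 24 + 3 + 7 + 45 + 1 + 49 + 5 = 134 screws.
One more screw must push some size to its target, so 134 + 1 = 135.

135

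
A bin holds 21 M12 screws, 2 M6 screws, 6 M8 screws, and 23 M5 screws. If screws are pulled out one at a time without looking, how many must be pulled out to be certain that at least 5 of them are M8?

51

To avoid M8 screws as long as possible, exhaust the other 3 sizes first.
The worst case draws every non-M8 screw first: 21 + 2 + 23 = 46.
The next 5 draws are then forced to be M8, giving 46 + 5 = 51.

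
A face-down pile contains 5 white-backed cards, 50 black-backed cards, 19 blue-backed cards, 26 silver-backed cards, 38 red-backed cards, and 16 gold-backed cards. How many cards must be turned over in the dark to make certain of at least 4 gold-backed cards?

The worst case draws every non-gold-backed card first: 5 + 50 + 19 + 26 + 38 = 138.
The next 4 draws are then forced to be gold-backed, giving 138 + 4 = 142.

142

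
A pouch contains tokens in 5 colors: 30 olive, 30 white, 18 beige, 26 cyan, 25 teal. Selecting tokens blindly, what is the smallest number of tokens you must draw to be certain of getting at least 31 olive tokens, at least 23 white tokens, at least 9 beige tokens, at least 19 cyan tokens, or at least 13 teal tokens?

The worst case stops just short of every target: 30 olive, 22 white, 8 beige, 18 cyan, 12 teal — 30 + 22 + 8 + 18 + 12 = 90 tokens.
One more token must push some color to its target, so 90 + 1 = 91.

91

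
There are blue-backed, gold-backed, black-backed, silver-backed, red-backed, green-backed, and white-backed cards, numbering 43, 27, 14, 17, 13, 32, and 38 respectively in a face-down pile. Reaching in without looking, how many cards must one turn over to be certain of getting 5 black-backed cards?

175

To avoid black-backed cards as long as possible, exhaust the other 6 back colors first.
The worst case draws every non-black-backed card first: 43 + 27 + 17 + 13 + 32 + 38 = 170.
The next 5 draws are then forced to be black-backed, giving 170 + 5 = 175.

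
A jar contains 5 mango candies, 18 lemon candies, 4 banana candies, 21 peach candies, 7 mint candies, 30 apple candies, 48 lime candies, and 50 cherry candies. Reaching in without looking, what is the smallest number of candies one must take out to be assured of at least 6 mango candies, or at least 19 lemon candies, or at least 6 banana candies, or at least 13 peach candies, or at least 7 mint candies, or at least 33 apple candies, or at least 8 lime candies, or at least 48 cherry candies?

The worst case stops just short of every target: 5 mango, 18 lemon, all 4 banana, 12 peach, 6 mint, all 30 apple, 7 lime, 47 cherry — 5 + 18 + 4 + 12 + 6 + 30 + 7 + 47 = 129 candies.
One more candy must push some flavor to its target, so 129 + 1 = 130.

130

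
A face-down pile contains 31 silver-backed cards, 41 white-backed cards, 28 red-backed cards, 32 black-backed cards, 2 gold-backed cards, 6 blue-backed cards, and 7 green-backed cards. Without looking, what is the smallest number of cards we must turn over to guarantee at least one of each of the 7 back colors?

The hardest back color to obtain is gold-backed: we could draw every other card first — 147 − 2 = 145 cards — without a single gold-backed one.
The next draw must be gold-backed, so 145 + 1 = 146.

146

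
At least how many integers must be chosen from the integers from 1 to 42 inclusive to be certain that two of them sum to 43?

22

Partition {1, …, 42} into 21 pairs: {1,42}, {2,41}, …, {21,22}.
Choosing 21 integers — say the integers 1 through 21 — takes one from each pair and avoids the property.
Choosing 22 forces two into the same pair by pigeonhole, and those sum to 43. So 22.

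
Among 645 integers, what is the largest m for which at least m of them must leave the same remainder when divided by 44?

The 645 integers fall into 44 residue classes modulo 44.
If each of the 44 residue classes modulo 44 held at most 14, the total would be at most 44 × 14 = 616 < 645, a contradiction.
So at least one holds ⌈645/44⌉ = 15.

15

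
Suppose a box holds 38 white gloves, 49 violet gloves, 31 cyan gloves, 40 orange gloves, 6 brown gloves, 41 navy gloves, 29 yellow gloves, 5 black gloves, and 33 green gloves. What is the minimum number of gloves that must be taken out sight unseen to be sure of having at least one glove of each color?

268

The hardest color to obtain is black: we could draw every other glove first — 272 − 5 = 267 gloves — without a single black one.
The next draw must be black, so 267 + 1 = 268.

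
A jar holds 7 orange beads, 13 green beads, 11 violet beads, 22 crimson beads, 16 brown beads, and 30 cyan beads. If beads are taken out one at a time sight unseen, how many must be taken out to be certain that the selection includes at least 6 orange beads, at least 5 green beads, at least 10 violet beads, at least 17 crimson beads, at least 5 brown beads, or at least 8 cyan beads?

46

The worst case stops just short of every target: 5 orange, 4 green, 9 violet, 16 crimson, 4 brown, 7 cyan — 5 + 4 + 9 + 16 + 4 + 7 = 45 beads.
One more bead must push some color to its target, so 45 + 1 = 46.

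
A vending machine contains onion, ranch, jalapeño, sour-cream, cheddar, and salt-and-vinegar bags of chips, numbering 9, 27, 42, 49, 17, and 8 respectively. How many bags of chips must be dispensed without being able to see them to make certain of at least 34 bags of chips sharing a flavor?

In the worst case we take at most 33 of each flavor, but all 9 onion, all 27 ranch, all 17 cheddar, and all 8 salt-and-vinegar (fewer than 33), giving 9 + 27 + 33 + 33 + 17 + 8 = 127.
One more bag of chips then forces some flavor to 34, so 127 + 1 = 128.

128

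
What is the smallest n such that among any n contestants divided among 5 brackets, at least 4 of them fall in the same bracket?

There are 5 brackets acting as pigeonholes.
With 5 × 3 = 15 contestants we could place exactly 3 in each, with no class reaching 4.
One more forces some class to hold 4, so 15 + 1 = 16.

16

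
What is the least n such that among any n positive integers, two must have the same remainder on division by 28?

29

Two integers differ by a multiple of 28 exactly when they share a remainder mod 28.
There are 28 residue classes mod 28, so 28 integers can all lie in distinct classes.
One more integer must repeat a residue, giving a difference divisible by 28. So n = 28 + 1 = 29.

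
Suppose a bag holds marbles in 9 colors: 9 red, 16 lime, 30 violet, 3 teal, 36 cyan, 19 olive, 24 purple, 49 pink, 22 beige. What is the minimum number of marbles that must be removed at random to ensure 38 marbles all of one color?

In the worst case we take at most 37 of each color, but all 9 red, all 16 lime, all 30 violet, all 3 teal, all 36 cyan, all 19 olive, all 24 purple, and all 22 beige (fewer than 37), giving 9 + 16 + 30 + 3 + 36 + 19 + 24 + 37 + 22 = 196.
One more marble then forces some color to 38, so 196 + 1 = 197.

197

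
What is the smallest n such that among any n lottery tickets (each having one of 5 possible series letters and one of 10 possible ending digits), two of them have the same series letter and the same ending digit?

51

There are 5 × 10 = 50 (series letter, ending digit) combinations acting as pigeonholes.
With 50 lottery tickets we could place one in each, avoiding any repeat.
One more forces some (series letter, ending digit) pair to hold 2, so 50 + 1 = 51.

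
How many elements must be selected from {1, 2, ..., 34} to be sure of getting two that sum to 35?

Partition {1, …, 34} into 17 pairs: {1,34}, {2,33}, …, {17,18}.
Choosing 17 integers — say the integers 1 through 17 — takes one from each pair and avoids the property.
Choosing 18 forces two into the same pair by pigeonhole, and those sum to 35. So 18.

18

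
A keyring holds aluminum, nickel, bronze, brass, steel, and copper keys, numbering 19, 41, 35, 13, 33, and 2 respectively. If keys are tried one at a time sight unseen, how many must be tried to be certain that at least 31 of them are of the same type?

125

In the worst case we take at most 30 of each type, but all 19 aluminum, all 13 brass, and all 2 copper (fewer than 30), giving 19 + 30 + 30 + 13 + 30 + 2 = 124.
One more key then forces some type to 31, so 124 + 1 = 125.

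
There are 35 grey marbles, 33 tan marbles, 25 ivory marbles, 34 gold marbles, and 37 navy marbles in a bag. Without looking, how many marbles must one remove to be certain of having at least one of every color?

140

The hardest color to obtain is ivory: we could draw every other marble first — 164 − 25 = 139 marbles — without a single ivory one.
The next draw must be ivory, so 139 + 1 = 140.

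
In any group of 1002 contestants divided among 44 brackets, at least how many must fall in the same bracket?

23

If each of the 44 brackets held at most 22, the total would be at most 44 × 22 = 968 < 1002, a contradiction.
So at least one holds ⌈1002/44⌉ = 23.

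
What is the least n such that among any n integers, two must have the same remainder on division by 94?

95

Use the pigeonhole principle on residue classes: two integers differ by a multiple of 94 exactly when they share a remainder mod 94.
There are 94 residue classes mod 94, so 94 integers can all lie in distinct classes.
One more integer must repeat a residue, giving a difference divisible by 94. So n = 94 + 1 = 95.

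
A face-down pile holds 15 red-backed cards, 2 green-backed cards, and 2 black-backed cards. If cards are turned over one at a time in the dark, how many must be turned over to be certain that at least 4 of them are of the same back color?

8

In the worst case we take at most 3 of each back color, but all 2 green-backed and all 2 black-backed (fewer than 3), giving 3 + 2 + 2 = 7.
One more card then forces some back color to 4, so 7 + 1 = 8.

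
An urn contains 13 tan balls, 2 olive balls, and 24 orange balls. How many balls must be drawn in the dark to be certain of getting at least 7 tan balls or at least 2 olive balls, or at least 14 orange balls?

21

The worst case stops just short of every target: 6 tan, 1 olive, 13 orange — 6 + 1 + 13 = 20 balls.
One more ball must push some color to its target, so 20 + 1 = 21.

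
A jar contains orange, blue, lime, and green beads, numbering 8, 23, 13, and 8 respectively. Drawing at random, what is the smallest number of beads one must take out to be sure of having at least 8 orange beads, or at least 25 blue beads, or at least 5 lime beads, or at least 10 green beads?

The worst case stops just short of every target: 7 orange, all 23 blue, 4 lime, all 8 green — 7 + 23 + 4 + 8 = 42 beads.
One more bead must push some color to its target, so 42 + 1 = 43.

43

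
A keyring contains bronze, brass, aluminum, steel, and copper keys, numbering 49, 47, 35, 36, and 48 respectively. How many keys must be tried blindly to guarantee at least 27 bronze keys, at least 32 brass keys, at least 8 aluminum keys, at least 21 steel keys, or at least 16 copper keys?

The worst case stops just short of every target: 26 bronze, 31 brass, 7 aluminum, 20 steel, 15 copper — 26 + 31 + 7 + 20 + 15 = 99 keys.
One more key must push some type to its target, so 99 + 1 = 100.

100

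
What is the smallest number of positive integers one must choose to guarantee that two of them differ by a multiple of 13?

14

Two integers differ by a multiple of 13 exactly when they share a remainder mod 13.
There are 13 residue classes mod 13, so 13 integers can all lie in distinct classes.
One more integer must repeat a residue, giving a difference divisible by 13. So n = 13 + 1 = 14.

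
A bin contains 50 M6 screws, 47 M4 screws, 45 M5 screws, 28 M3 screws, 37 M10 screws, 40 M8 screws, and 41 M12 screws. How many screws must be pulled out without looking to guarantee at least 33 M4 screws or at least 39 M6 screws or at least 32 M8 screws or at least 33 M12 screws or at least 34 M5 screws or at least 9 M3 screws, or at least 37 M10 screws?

Each of the 7 sizes has its own threshold; avoid all of them simultaneously.
The worst case stops just short of every target: 38 M6, 32 M4, 33 M5, 8 M3, 36 M10, 31 M8, 32 M12 — 38 + 32 + 33 + 8 + 36 + 31 + 32 = 210 screws.
One more screw must push some size to its target, so 210 + 1 = 211.

211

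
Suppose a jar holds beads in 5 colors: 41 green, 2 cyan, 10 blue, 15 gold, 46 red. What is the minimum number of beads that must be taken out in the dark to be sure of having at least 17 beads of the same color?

60

Treat the 5 colors as pigeonholes.
In the worst case we take at most 16 of each color, but all 2 cyan, all 10 blue, and all 15 gold (fewer than 16), giving 16 + 2 + 10 + 15 + 16 = 59.
One more bead then forces some color to 17, so 59 + 1 = 60.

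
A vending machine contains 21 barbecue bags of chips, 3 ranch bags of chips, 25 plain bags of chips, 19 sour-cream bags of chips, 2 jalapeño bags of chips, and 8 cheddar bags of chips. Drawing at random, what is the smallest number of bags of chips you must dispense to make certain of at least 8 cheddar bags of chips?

The worst case draws every non-cheddar bag of chips first: 21 + 3 + 25 + 19 + 2 = 70.
The next 8 draws are then forced to be cheddar, giving 70 + 8 = 78.

78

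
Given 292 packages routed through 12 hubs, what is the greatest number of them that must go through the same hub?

The 292 packages fall into 12 hubs.
If each of the 12 hubs held at most 24, the total would be at most 12 × 24 = 288 < 292, a contradiction.
So at least one holds ⌈292/12⌉ = 25.

25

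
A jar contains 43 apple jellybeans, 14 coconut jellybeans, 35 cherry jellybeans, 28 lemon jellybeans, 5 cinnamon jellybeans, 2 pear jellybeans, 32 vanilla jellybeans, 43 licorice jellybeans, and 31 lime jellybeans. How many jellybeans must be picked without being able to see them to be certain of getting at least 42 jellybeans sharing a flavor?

230

Treat the 9 flavors as pigeonholes.
In the worst case we take at most 41 of each flavor, but all 14 coconut, all 35 cherry, all 28 lemon, all 5 cinnamon, all 2 pear, all 32 vanilla, and all 31 lime (fewer than 41), giving 41 + 14 + 35 + 28 + 5 + 2 + 32 + 41 + 31 = 229.
One more jellybean then forces some flavor to 42, so 229 + 1 = 230.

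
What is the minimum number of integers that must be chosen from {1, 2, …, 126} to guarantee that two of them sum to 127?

64

Partition {1, …, 126} into 63 pairs: {1,126}, {2,125}, …, {63,64}.
Choosing 63 integers — say the integers 1 through 63 — takes one from each pair and avoids the property.
Choosing 64 forces two into the same pair by pigeonhole, and those sum to 127. So 64.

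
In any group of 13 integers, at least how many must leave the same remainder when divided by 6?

3

If each of the 6 residue classes modulo 6 held at most 2, the total would be at most 6 × 2 = 12 < 13, a contradiction.
So at least one holds ⌈13/6⌉ = 3.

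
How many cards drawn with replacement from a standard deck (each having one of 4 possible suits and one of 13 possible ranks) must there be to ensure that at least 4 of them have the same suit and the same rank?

There are 4 × 13 = 52 (suit, rank) combinations acting as pigeonholes.
With 52 × 3 = 156 cards drawn with replacement from a standard deck we could place exactly 3 in each, with no (suit, rank) pair reaching 4.
One more forces some (suit, rank) pair to hold 4, so 156 + 1 = 157.

157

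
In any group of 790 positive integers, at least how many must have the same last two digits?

The 790 positive integers fall into 100 possible two-digit endings.
If each of the 100 possible two-digit endings held at most 7, the total would be at most 100 × 7 = 700 < 790, a contradiction.
So at least one holds ⌈790/100⌉ = 8.

8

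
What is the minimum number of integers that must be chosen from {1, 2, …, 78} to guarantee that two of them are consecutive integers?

Partition {1, …, 78} into 39 pairs: {1,2}, {3,4}, …, {77,78}.
Choosing 39 integers — say the 39 even numbers 2, 4, …, 78 — takes one from each pair and avoids the property.
Choosing 40 forces two into the same pair by pigeonhole, and those are consecutive. So 40.

40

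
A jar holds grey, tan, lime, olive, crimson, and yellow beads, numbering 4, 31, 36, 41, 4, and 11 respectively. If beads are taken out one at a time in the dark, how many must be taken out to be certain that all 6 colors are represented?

124

The hardest color to obtain is grey: we could draw every other bead first — 127 − 4 = 123 beads — without a single grey one.
The next draw must be grey, so 123 + 1 = 124.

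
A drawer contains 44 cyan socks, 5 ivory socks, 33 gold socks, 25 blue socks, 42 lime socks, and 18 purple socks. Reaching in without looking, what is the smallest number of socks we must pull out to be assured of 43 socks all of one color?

In the worst case we take at most 42 of each color, but all 5 ivory, all 33 gold, all 25 blue, and all 18 purple (fewer than 42), giving 42 + 5 + 33 + 25 + 42 + 18 = 165.
One more sock then forces some color to 43, so 165 + 1 = 166.

166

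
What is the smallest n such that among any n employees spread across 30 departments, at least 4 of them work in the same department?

There are 30 departments acting as pigeonholes.
With 30 × 3 = 90 employees we could place exactly 3 in each, with no class reaching 4.
One more forces some class to hold 4, so 90 + 1 = 91.

91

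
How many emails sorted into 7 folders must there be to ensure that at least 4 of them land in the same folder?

There are 7 folders acting as pigeonholes.
With 7 × 3 = 21 emails we could place exactly 3 in each, with no class reaching 4.
One more forces some class to hold 4, so 21 + 1 = 22.

22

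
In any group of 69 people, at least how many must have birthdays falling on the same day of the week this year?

There are 7 days of the week, which serve as the pigeonholes.
If each of the 7 days of the week held at most 9, the total would be at most 7 × 9 = 63 < 69, a contradiction.
So at least one holds ⌈69/7⌉ = 10.

10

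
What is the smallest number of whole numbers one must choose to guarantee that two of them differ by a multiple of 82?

83

Two integers differ by a multiple of 82 exactly when they share a remainder mod 82.
There are 82 residue classes mod 82, so 82 integers can all lie in distinct classes.
One more integer must repeat a residue, giving a difference divisible by 82. So n = 82 + 1 = 83.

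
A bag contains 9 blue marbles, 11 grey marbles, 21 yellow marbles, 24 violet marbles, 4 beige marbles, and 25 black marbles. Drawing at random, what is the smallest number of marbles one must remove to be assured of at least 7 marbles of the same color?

35

Treat the 6 colors as pigeonholes.
In the worst case we take at most 6 of each color, but all 4 beige (fewer than 6), giving 6 + 6 + 6 + 6 + 4 + 6 = 34.
One more marble then forces some color to 7, so 34 + 1 = 35.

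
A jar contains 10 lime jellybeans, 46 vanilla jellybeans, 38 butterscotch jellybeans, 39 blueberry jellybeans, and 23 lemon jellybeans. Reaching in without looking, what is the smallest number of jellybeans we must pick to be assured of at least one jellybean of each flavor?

147

The hardest flavor to obtain is lime: we could draw every other jellybean first — 156 − 10 = 146 jellybeans — without a single lime one.
The next draw must be lime, so 146 + 1 = 147.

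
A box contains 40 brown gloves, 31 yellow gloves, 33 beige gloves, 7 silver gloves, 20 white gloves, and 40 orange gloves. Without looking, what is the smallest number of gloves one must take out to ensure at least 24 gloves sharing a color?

In the worst case we take at most 23 of each color, but all 7 silver and all 20 white (fewer than 23), giving 23 + 23 + 23 + 7 + 20 + 23 = 119.
One more glove then forces some color to 24, so 119 + 1 = 120.

120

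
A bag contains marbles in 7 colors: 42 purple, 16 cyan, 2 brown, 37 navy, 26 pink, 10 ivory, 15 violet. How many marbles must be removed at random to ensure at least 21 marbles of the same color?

104

In the worst case we take at most 20 of each color, but all 16 cyan, all 2 brown, all 10 ivory, and all 15 violet (fewer than 20), giving 20 + 16 + 2 + 20 + 20 + 10 + 15 = 103.
One more marble then forces some color to 21, so 103 + 1 = 104.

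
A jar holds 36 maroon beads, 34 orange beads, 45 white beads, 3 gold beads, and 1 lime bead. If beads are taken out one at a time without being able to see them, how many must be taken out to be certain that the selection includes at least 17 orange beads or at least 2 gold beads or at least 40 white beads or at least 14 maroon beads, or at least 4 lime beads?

71

Each of the 5 colors has its own threshold; avoid all of them simultaneously.
The worst case stops just short of every target: 13 maroon, 16 orange, 39 white, 1 gold, all 1 lime — 13 + 16 + 39 + 1 + 1 = 70 beads.
One more bead must push some color to its target, so 70 + 1 = 71.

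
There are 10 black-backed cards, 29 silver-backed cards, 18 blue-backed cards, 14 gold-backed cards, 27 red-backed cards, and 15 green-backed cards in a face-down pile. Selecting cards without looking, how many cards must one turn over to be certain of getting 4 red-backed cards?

90

To avoid red-backed cards as long as possible, exhaust the other 5 back colors first.
The worst case draws every non-red-backed card first: 10 + 29 + 18 + 14 + 15 = 86.
The next 4 draws are then forced to be red-backed, giving 86 + 4 = 90.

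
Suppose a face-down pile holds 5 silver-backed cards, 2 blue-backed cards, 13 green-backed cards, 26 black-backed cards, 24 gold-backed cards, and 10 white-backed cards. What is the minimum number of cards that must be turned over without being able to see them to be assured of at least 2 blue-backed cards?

80

The worst case draws every non-blue-backed card first: 5 + 13 + 26 + 24 + 10 = 78.
The next 2 draws are then forced to be blue-backed, giving 78 + 2 = 80.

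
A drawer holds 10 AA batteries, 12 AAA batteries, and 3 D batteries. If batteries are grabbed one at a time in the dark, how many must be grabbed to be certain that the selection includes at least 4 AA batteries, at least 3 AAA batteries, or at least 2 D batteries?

7

Each of the 3 types has its own threshold; avoid all of them simultaneously.
The worst case stops just short of every target: 3 AA, 2 AAA, 1 D — 3 + 2 + 1 = 6 batteries.
One more battery must push some type to its target, so 6 + 1 = 7.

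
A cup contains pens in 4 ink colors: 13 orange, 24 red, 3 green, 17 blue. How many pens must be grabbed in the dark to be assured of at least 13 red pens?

The worst case draws every non-red pen first: 13 + 3 + 17 = 33.
The next 13 draws are then forced to be red, giving 33 + 13 = 46.

46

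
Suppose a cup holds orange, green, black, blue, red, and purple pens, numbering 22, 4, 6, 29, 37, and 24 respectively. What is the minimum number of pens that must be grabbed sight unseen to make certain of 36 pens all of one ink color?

121

Treat the 6 ink colors as pigeonholes.
In the worst case we take at most 35 of each ink color, but all 22 orange, all 4 green, all 6 black, all 29 blue, and all 24 purple (fewer than 35), giving 22 + 4 + 6 + 29 + 35 + 24 = 120.
One more pen then forces some ink color to 36, so 120 + 1 = 121.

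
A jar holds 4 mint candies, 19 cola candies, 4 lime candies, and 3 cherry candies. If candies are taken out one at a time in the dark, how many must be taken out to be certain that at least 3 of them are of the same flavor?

The worst case takes 2 candies of each flavor without reaching 3 of any: 4 × 2 = 8.
The next candy must bring some flavor to 3, so 8 + 1 = 9.

9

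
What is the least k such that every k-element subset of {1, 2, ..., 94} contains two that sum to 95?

48

Partition {1, …, 94} into 47 pairs: {1,94}, {2,93}, …, {47,48}.
Choosing 47 integers — say the integers 1 through 47 — takes one from each pair and avoids the property.
Choosing 48 forces two into the same pair by pigeonhole, and those sum to 95. So 48.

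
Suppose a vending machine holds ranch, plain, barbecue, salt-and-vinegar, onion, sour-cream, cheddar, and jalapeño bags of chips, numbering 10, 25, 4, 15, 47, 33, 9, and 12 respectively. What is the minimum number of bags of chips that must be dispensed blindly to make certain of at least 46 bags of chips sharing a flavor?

154

Treat the 8 flavors as pigeonholes.
In the worst case we take at most 45 of each flavor, but all 10 ranch, all 25 plain, all 4 barbecue, all 15 salt-and-vinegar, all 33 sour-cream, all 9 cheddar, and all 12 jalapeño (fewer than 45), giving 10 + 25 + 4 + 15 + 45 + 33 + 9 + 12 = 153.
One more bag of chips then forces some flavor to 46, so 153 + 1 = 154.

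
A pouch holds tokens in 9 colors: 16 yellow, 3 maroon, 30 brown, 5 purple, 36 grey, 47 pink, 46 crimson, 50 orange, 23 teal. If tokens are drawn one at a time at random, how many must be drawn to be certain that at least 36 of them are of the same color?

218

Treat the 9 colors as pigeonholes.
In the worst case we take at most 35 of each color, but all 16 yellow, all 3 maroon, all 30 brown, all 5 purple, and all 23 teal (fewer than 35), giving 16 + 3 + 30 + 5 + 35 + 35 + 35 + 35 + 23 = 217.
One more token then forces some color to 36, so 217 + 1 = 218.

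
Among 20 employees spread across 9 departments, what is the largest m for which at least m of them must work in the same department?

3

If each of the 9 departments held at most 2, the total would be at most 9 × 2 = 18 < 20, a contradiction.
So at least one holds ⌈20/9⌉ = 3.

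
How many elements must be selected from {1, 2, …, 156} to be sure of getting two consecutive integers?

79

Partition {1, …, 156} into 78 pairs: {1,2}, {3,4}, …, {155,156}.
Choosing 78 integers — say the 78 even numbers 2, 4, …, 156 — takes one from each pair and avoids the property.
Choosing 79 forces two into the same pair by pigeonhole, and those are consecutive. So 79.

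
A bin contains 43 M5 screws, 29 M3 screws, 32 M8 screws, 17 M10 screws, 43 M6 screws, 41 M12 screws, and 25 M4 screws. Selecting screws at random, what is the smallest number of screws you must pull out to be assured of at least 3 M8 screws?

201

The worst case draws every non-M8 screw first: 43 + 29 + 17 + 43 + 41 + 25 = 198.
The next 3 draws are then forced to be M8, giving 198 + 3 = 201.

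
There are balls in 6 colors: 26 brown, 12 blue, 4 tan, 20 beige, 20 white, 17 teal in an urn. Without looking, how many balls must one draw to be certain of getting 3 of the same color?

The worst case takes 2 balls of each color without reaching 3 of any: 6 × 2 = 12.
The next ball must bring some color to 3, so 12 + 1 = 13.

13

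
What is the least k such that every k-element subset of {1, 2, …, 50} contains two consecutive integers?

26

Partition {1, …, 50} into 25 pairs: {1,2}, {3,4}, …, {49,50}.
Choosing 25 integers — say the 25 even numbers 2, 4, …, 50 — takes one from each pair and avoids the property.
Choosing 26 forces two into the same pair by pigeonhole, and those are consecutive. So 26.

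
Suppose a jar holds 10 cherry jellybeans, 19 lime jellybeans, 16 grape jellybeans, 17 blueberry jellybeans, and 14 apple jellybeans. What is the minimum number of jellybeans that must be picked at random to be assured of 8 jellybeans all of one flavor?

The worst case takes 7 jellybeans of each flavor without reaching 8 of any: 5 × 7 = 35.
The next jellybean must bring some flavor to 8, so 35 + 1 = 36.

36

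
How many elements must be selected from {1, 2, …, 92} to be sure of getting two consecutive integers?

47

Partition {1, …, 92} into 46 pairs: {1,2}, {3,4}, …, {91,92}.
Choosing 46 integers — say the 46 even numbers 2, 4, …, 92 — takes one from each pair and avoids the property.
Choosing 47 forces two into the same pair by pigeonhole, and those are consecutive. So 47.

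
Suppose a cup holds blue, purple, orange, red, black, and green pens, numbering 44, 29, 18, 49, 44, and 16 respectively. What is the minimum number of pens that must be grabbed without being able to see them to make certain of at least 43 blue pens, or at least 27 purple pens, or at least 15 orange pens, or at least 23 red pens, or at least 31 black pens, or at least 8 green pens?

142

Each of the 6 ink colors has its own threshold; avoid all of them simultaneously.
The worst case stops just short of every target: 42 blue, 26 purple, 14 orange, 22 red, 30 black, 7 green — 42 + 26 + 14 + 22 + 30 + 7 = 141 pens.
One more pen must push some ink color to its target, so 141 + 1 = 142.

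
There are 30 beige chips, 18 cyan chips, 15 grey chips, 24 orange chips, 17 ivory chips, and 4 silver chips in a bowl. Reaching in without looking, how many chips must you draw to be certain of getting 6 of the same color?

In the worst case we take at most 5 of each color, but all 4 silver (fewer than 5), giving 5 + 5 + 5 + 5 + 5 + 4 = 29.
One more chip then forces some color to 6, so 29 + 1 = 30.

30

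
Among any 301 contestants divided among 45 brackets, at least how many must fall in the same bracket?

7

The 301 contestants fall into 45 brackets.
If each of the 45 brackets held at most 6, the total would be at most 45 × 6 = 270 < 301, a contradiction.
So at least one holds ⌈301/45⌉ = 7.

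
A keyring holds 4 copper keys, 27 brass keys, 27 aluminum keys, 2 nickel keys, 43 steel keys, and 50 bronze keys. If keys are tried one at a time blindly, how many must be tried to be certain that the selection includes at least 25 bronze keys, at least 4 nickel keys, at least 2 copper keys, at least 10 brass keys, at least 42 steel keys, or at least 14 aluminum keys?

91

Each of the 6 types has its own threshold; avoid all of them simultaneously.
The worst case stops just short of every target: 1 copper, 9 brass, 13 aluminum, all 2 nickel, 41 steel, 24 bronze — 1 + 9 + 13 + 2 + 41 + 24 = 90 keys.
One more key must push some type to its target, so 90 + 1 = 91.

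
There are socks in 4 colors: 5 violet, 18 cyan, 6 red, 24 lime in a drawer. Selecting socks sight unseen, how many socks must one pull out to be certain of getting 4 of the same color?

The worst case takes 3 socks of each color without reaching 4 of any: 4 × 3 = 12.
The next sock must bring some color to 4, so 12 + 1 = 13.

13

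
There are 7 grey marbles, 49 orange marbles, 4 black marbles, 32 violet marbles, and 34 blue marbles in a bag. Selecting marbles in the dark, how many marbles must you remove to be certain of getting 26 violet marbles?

The worst case draws every non-violet marble first: 7 + 49 + 4 + 34 = 94.
The next 26 draws are then forced to be violet, giving 94 + 26 = 120.

120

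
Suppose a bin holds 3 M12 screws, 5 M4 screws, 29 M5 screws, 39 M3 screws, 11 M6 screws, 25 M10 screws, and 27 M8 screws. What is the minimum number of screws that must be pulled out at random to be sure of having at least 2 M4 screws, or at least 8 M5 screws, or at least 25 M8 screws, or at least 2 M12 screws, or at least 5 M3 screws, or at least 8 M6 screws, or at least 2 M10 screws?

Each of the 7 sizes has its own threshold; avoid all of them simultaneously.
The worst case stops just short of every target: 1 M12, 1 M4, 7 M5, 4 M3, 7 M6, 1 M10, 24 M8 — 1 + 1 + 7 + 4 + 7 + 1 + 24 = 45 screws.
One more screw must push some size to its target, so 45 + 1 = 46.

46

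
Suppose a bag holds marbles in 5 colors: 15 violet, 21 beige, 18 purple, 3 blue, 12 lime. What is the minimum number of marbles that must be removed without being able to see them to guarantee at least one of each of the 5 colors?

The hardest color to obtain is blue: we could draw every other marble first — 69 − 3 = 66 marbles — without a single blue one.
The next draw must be blue, so 66 + 1 = 67.

67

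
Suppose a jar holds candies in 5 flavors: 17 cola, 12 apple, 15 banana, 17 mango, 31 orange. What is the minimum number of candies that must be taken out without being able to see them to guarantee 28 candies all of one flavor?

Treat the 5 flavors as pigeonholes.
In the worst case we take at most 27 of each flavor, but all 17 cola, all 12 apple, all 15 banana, and all 17 mango (fewer than 27), giving 17 + 12 + 15 + 17 + 27 = 88.
One more candy then forces some flavor to 28, so 88 + 1 = 89.

89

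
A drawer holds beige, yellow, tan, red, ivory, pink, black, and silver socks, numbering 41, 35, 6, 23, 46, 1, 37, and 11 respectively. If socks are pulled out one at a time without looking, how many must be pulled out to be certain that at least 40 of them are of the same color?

192

In the worst case we take at most 39 of each color, but all 35 yellow, all 6 tan, all 23 red, all 1 pink, all 37 black, and all 11 silver (fewer than 39), giving 39 + 35 + 6 + 23 + 39 + 1 + 37 + 11 = 191.
One more sock then forces some color to 40, so 191 + 1 = 192.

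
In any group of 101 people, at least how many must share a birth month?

9

There are 12 months of the year, which serve as the pigeonholes.
If each of the 12 months of the year held at most 8, the total would be at most 12 × 8 = 96 < 101, a contradiction.
So at least one holds ⌈101/12⌉ = 9.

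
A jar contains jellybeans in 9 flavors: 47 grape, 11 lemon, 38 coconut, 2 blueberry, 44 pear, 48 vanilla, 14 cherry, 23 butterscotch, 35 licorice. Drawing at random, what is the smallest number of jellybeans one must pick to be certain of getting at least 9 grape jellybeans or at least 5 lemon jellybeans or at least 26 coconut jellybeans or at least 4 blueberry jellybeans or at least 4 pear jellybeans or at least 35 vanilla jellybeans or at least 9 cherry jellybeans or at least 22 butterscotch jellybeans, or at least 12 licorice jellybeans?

The worst case stops just short of every target: 8 grape, 4 lemon, 25 coconut, all 2 blueberry, 3 pear, 34 vanilla, 8 cherry, 21 butterscotch, 11 licorice — 8 + 4 + 25 + 2 + 3 + 34 + 8 + 21 + 11 = 116 jellybeans.
One more jellybean must push some flavor to its target, so 116 + 1 = 117.

117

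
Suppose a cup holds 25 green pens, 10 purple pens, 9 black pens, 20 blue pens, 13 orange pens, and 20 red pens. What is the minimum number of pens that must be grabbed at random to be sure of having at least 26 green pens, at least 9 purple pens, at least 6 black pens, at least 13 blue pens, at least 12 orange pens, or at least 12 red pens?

The worst case stops just short of every target: 25 green, 8 purple, 5 black, 12 blue, 11 orange, 11 red — 25 + 8 + 5 + 12 + 11 + 11 = 72 pens.
One more pen must push some ink color to its target, so 72 + 1 = 73.

73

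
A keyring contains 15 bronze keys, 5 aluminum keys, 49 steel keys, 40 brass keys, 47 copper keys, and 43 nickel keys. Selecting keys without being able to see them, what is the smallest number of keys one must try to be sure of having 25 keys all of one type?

Treat the 6 types as pigeonholes.
In the worst case we take at most 24 of each type, but all 15 bronze and all 5 aluminum (fewer than 24), giving 15 + 5 + 24 + 24 + 24 + 24 = 116.
One more key then forces some type to 25, so 116 + 1 = 117.

117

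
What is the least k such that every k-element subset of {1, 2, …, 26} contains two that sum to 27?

14

Partition {1, …, 26} into 13 pairs: {1,26}, {2,25}, …, {13,14}.
Choosing 13 integers — say the integers 1 through 13 — takes one from each pair and avoids the property.
Choosing 14 forces two into the same pair by pigeonhole, and those sum to 27. So 14.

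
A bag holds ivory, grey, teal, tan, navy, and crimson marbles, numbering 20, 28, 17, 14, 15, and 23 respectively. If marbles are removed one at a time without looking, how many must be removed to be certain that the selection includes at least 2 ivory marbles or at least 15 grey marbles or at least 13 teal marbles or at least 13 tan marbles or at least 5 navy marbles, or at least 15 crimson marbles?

58

Each of the 6 colors has its own threshold; avoid all of them simultaneously.
The worst case stops just short of every target: 1 ivory, 14 grey, 12 teal, 12 tan, 4 navy, 14 crimson — 1 + 14 + 12 + 12 + 4 + 14 = 57 marbles.
One more marble must push some color to its target, so 57 + 1 = 58.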